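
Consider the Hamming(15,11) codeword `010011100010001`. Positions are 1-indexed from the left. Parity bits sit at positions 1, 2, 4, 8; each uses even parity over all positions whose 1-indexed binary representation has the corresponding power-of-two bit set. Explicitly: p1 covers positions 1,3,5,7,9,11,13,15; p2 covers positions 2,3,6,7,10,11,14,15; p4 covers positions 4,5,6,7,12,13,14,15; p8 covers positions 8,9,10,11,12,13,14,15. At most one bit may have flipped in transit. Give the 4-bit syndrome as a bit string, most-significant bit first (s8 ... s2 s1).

s1: b1⊕b3⊕b5⊕b7⊕b9⊕b11⊕b13⊕b15 = 0⊕0⊕1⊕1⊕0⊕1⊕0⊕1 = 0
s2: b2⊕b3⊕b6⊕b7⊕b10⊕b11⊕b14⊕b15 = 1⊕0⊕1⊕1⊕0⊕1⊕0⊕1 = 1
s4: b4⊕b5⊕b6⊕b7⊕b12⊕b13⊕b14⊕b15 = 0⊕1⊕1⊕1⊕0⊕0⊕0⊕1 = 0
s8: b8⊕b9⊕b10⊕b11⊕b12⊕b13⊕b14⊕b15 = 0⊕0⊕0⊕1⊕0⊕0⊕0⊕1 = 0
Syndrome (s8...s1) = 0010 → position 2.

0010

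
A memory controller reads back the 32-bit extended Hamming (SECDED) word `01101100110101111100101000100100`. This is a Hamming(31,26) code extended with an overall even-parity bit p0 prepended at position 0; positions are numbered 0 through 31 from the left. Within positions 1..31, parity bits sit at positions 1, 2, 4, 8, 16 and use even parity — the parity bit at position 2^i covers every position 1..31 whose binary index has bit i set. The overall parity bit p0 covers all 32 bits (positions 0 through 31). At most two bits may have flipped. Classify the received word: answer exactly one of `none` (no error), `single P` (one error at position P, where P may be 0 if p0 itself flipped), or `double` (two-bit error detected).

none

s1: b1⊕b3⊕b5⊕b7⊕b9⊕b11⊕b13⊕b15⊕b17⊕b19⊕b21⊕b23⊕b25⊕b27⊕b29⊕b31 = 1⊕0⊕1⊕0⊕1⊕1⊕1⊕1⊕1⊕0⊕0⊕0⊕0⊕0⊕1⊕0 = 0
s2: b2⊕b3⊕b6⊕b7⊕b10⊕b11⊕b14⊕b15⊕b18⊕b19⊕b22⊕b23⊕b26⊕b27⊕b30⊕b31 = 1⊕0⊕0⊕0⊕0⊕1⊕1⊕1⊕0⊕0⊕1⊕0⊕1⊕0⊕0⊕0 = 0
s4: b4⊕b5⊕b6⊕b7⊕b12⊕b13⊕b14⊕b15⊕b20⊕b21⊕b22⊕b23⊕b28⊕b29⊕b30⊕b31 = 1⊕1⊕0⊕0⊕0⊕1⊕1⊕1⊕1⊕0⊕1⊕0⊕0⊕1⊕0⊕0 = 0
s8: b8⊕b9⊕b10⊕b11⊕b12⊕b13⊕b14⊕b15⊕b24⊕b25⊕b26⊕b27⊕b28⊕b29⊕b30⊕b31 = 1⊕1⊕0⊕1⊕0⊕1⊕1⊕1⊕0⊕0⊕1⊕0⊕0⊕1⊕0⊕0 = 0
s16: b16⊕b17⊕b18⊕b19⊕b20⊕b21⊕b22⊕b23⊕b24⊕b25⊕b26⊕b27⊕b28⊕b29⊕b30⊕b31 = 1⊕1⊕0⊕0⊕1⊕0⊕1⊕0⊕0⊕0⊕1⊕0⊕0⊕1⊕0⊕0 = 0
Syndrome (s16...s1) = 00000 → position 0 (no error).
Overall parity (XOR of all 32 bits, including p0): 0⊕1⊕1⊕0⊕1⊕1⊕0⊕0⊕1⊕1⊕0⊕1⊕0⊕1⊕1⊕1⊕1⊕1⊕0⊕0⊕1⊕0⊕1⊕0⊕0⊕0⊕1⊕0⊕0⊕1⊕0⊕0 = 0
Overall=0, syndrome position=0 → no error.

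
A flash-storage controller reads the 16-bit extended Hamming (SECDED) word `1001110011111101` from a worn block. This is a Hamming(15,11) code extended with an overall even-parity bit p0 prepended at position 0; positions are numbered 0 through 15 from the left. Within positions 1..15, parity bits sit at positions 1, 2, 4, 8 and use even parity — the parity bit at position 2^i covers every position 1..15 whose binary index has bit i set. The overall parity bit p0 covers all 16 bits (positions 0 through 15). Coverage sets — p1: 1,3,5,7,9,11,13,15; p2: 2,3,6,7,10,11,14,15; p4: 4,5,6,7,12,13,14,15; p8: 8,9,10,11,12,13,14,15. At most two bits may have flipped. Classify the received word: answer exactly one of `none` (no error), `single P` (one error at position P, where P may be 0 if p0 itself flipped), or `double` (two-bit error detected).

s1: b1⊕b3⊕b5⊕b7⊕b9⊕b11⊕b13⊕b15 = 0⊕1⊕1⊕0⊕1⊕1⊕1⊕1 = 0
s2: b2⊕b3⊕b6⊕b7⊕b10⊕b11⊕b14⊕b15 = 0⊕1⊕0⊕0⊕1⊕1⊕0⊕1 = 0
s4: b4⊕b5⊕b6⊕b7⊕b12⊕b13⊕b14⊕b15 = 1⊕1⊕0⊕0⊕1⊕1⊕0⊕1 = 1
s8: b8⊕b9⊕b10⊕b11⊕b12⊕b13⊕b14⊕b15 = 1⊕1⊕1⊕1⊕1⊕1⊕0⊕1 = 1
Syndrome (s8...s1) = 1100 → position 12.
Overall parity (XOR of all 16 bits, including p0): 1⊕0⊕0⊕1⊕1⊕1⊕0⊕0⊕1⊕1⊕1⊕1⊕1⊕1⊕0⊕1 = 1
Overall=1, syndrome position=12 → single-bit error at position 12.

single 12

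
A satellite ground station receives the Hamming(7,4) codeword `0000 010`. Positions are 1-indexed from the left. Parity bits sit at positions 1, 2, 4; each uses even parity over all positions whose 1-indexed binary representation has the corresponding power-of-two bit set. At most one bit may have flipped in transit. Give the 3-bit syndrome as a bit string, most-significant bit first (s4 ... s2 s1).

110

s1: b1⊕b3⊕b5⊕b7 = 0⊕0⊕0⊕0 = 0
s2: b2⊕b3⊕b6⊕b7 = 0⊕0⊕1⊕0 = 1
s4: b4⊕b5⊕b6⊕b7 = 0⊕0⊕1⊕0 = 1
Syndrome (s4...s1) = 110 → position 6.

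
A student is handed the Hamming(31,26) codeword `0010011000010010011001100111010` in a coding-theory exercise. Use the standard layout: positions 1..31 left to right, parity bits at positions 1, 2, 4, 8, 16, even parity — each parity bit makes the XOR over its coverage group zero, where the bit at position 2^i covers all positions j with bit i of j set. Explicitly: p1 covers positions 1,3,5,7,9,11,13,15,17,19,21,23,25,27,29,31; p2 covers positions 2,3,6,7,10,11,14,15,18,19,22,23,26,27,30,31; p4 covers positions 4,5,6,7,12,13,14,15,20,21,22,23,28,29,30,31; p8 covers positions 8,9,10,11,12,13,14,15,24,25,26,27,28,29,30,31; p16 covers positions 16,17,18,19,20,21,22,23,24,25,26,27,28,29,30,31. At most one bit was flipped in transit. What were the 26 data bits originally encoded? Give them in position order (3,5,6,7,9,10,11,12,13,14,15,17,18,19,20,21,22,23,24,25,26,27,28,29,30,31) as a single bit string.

s1: b1⊕b3⊕b5⊕b7⊕b9⊕b11⊕b13⊕b15⊕b17⊕b19⊕b21⊕b23⊕b25⊕b27⊕b29⊕b31 = 0⊕1⊕0⊕1⊕0⊕0⊕0⊕1⊕0⊕1⊕0⊕1⊕0⊕1⊕0⊕0 = 0
s2: b2⊕b3⊕b6⊕b7⊕b10⊕b11⊕b14⊕b15⊕b18⊕b19⊕b22⊕b23⊕b26⊕b27⊕b30⊕b31 = 0⊕1⊕1⊕1⊕0⊕0⊕0⊕1⊕1⊕1⊕1⊕1⊕1⊕1⊕1⊕0 = 1
s4: b4⊕b5⊕b6⊕b7⊕b12⊕b13⊕b14⊕b15⊕b20⊕b21⊕b22⊕b23⊕b28⊕b29⊕b30⊕b31 = 0⊕0⊕1⊕1⊕1⊕0⊕0⊕1⊕0⊕0⊕1⊕1⊕1⊕0⊕1⊕0 = 0
s8: b8⊕b9⊕b10⊕b11⊕b12⊕b13⊕b14⊕b15⊕b24⊕b25⊕b26⊕b27⊕b28⊕b29⊕b30⊕b31 = 0⊕0⊕0⊕0⊕1⊕0⊕0⊕1⊕0⊕0⊕1⊕1⊕1⊕0⊕1⊕0 = 0
s16: b16⊕b17⊕b18⊕b19⊕b20⊕b21⊕b22⊕b23⊕b24⊕b25⊕b26⊕b27⊕b28⊕b29⊕b30⊕b31 = 0⊕0⊕1⊕1⊕0⊕0⊕1⊕1⊕0⊕0⊕1⊕1⊕1⊕0⊕1⊕0 = 0
Syndrome (s16...s1) = 00010 → position 2.
Flip bit 2: corrected codeword = 0110011000010010011001100111010
Data bits at positions 3,5,6,7,9,10,11,12,13,14,15,17,18,19,20,21,22,23,24,25,26,27,28,29,30,31: 10110001001011001100111010

10110001001011001100111010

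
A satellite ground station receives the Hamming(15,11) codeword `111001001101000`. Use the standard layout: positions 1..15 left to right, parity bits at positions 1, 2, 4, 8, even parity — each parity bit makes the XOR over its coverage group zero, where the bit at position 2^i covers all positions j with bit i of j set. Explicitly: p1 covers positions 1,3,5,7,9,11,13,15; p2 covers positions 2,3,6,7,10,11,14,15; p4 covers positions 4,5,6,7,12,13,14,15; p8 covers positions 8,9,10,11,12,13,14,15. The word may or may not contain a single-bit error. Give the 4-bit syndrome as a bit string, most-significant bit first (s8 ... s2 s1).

s1: b1⊕b3⊕b5⊕b7⊕b9⊕b11⊕b13⊕b15 = 1⊕1⊕0⊕0⊕1⊕0⊕0⊕0 = 1
s2: b2⊕b3⊕b6⊕b7⊕b10⊕b11⊕b14⊕b15 = 1⊕1⊕1⊕0⊕1⊕0⊕0⊕0 = 0
s4: b4⊕b5⊕b6⊕b7⊕b12⊕b13⊕b14⊕b15 = 0⊕0⊕1⊕0⊕1⊕0⊕0⊕0 = 0
s8: b8⊕b9⊕b10⊕b11⊕b12⊕b13⊕b14⊕b15 = 0⊕1⊕1⊕0⊕1⊕0⊕0⊕0 = 1
Syndrome (s8...s1) = 1001 → position 9.

1001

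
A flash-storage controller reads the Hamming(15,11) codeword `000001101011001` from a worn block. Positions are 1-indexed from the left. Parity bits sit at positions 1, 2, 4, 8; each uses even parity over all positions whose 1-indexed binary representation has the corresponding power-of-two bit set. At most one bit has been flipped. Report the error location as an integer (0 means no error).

s1: b1⊕b3⊕b5⊕b7⊕b9⊕b11⊕b13⊕b15 = 0⊕0⊕0⊕1⊕1⊕1⊕0⊕1 = 0
s2: b2⊕b3⊕b6⊕b7⊕b10⊕b11⊕b14⊕b15 = 0⊕0⊕1⊕1⊕0⊕1⊕0⊕1 = 0
s4: b4⊕b5⊕b6⊕b7⊕b12⊕b13⊕b14⊕b15 = 0⊕0⊕1⊕1⊕1⊕0⊕0⊕1 = 0
s8: b8⊕b9⊕b10⊕b11⊕b12⊕b13⊕b14⊕b15 = 0⊕1⊕0⊕1⊕1⊕0⊕0⊕1 = 0
Syndrome (s8...s1) = 0000 → position 0 (no error).

0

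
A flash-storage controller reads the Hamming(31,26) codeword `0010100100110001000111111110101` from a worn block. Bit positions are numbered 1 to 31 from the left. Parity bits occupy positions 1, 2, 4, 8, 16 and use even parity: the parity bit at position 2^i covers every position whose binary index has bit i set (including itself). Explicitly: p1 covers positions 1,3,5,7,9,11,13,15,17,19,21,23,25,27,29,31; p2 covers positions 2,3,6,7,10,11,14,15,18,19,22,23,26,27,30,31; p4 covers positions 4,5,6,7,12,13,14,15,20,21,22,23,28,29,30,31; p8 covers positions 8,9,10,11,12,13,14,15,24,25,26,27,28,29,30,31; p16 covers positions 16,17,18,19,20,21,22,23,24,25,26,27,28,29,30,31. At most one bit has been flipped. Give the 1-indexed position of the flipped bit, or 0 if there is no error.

s1: b1⊕b3⊕b5⊕b7⊕b9⊕b11⊕b13⊕b15⊕b17⊕b19⊕b21⊕b23⊕b25⊕b27⊕b29⊕b31 = 0⊕1⊕1⊕0⊕0⊕1⊕0⊕0⊕0⊕0⊕1⊕1⊕1⊕1⊕1⊕1 = 1
s2: b2⊕b3⊕b6⊕b7⊕b10⊕b11⊕b14⊕b15⊕b18⊕b19⊕b22⊕b23⊕b26⊕b27⊕b30⊕b31 = 0⊕1⊕0⊕0⊕0⊕1⊕0⊕0⊕0⊕0⊕1⊕1⊕1⊕1⊕0⊕1 = 1
s4: b4⊕b5⊕b6⊕b7⊕b12⊕b13⊕b14⊕b15⊕b20⊕b21⊕b22⊕b23⊕b28⊕b29⊕b30⊕b31 = 0⊕1⊕0⊕0⊕1⊕0⊕0⊕0⊕1⊕1⊕1⊕1⊕0⊕1⊕0⊕1 = 0
s8: b8⊕b9⊕b10⊕b11⊕b12⊕b13⊕b14⊕b15⊕b24⊕b25⊕b26⊕b27⊕b28⊕b29⊕b30⊕b31 = 1⊕0⊕0⊕1⊕1⊕0⊕0⊕0⊕1⊕1⊕1⊕1⊕0⊕1⊕0⊕1 = 1
s16: b16⊕b17⊕b18⊕b19⊕b20⊕b21⊕b22⊕b23⊕b24⊕b25⊕b26⊕b27⊕b28⊕b29⊕b30⊕b31 = 1⊕0⊕0⊕0⊕1⊕1⊕1⊕1⊕1⊕1⊕1⊕1⊕0⊕1⊕0⊕1 = 1
Syndrome (s16...s1) = 11011 → position 27.

27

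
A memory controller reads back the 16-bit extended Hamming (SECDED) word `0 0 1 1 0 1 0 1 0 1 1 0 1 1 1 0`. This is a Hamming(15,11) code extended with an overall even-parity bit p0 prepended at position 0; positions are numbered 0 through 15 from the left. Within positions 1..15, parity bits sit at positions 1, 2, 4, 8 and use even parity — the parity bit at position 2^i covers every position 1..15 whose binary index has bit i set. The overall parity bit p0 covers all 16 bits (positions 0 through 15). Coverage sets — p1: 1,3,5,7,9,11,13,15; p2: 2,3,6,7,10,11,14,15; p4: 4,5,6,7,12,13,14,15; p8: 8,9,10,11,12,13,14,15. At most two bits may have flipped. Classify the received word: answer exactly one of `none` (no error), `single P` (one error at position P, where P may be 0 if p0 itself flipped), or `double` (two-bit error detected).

s1: b1⊕b3⊕b5⊕b7⊕b9⊕b11⊕b13⊕b15 = 0⊕1⊕1⊕1⊕1⊕0⊕1⊕0 = 1
s2: b2⊕b3⊕b6⊕b7⊕b10⊕b11⊕b14⊕b15 = 1⊕1⊕0⊕1⊕1⊕0⊕1⊕0 = 1
s4: b4⊕b5⊕b6⊕b7⊕b12⊕b13⊕b14⊕b15 = 0⊕1⊕0⊕1⊕1⊕1⊕1⊕0 = 1
s8: b8⊕b9⊕b10⊕b11⊕b12⊕b13⊕b14⊕b15 = 0⊕1⊕1⊕0⊕1⊕1⊕1⊕0 = 1
Syndrome (s8...s1) = 1111 → position 15.
Overall parity (XOR of all 16 bits, including p0): 0⊕0⊕1⊕1⊕0⊕1⊕0⊕1⊕0⊕1⊕1⊕0⊕1⊕1⊕1⊕0 = 1
Overall=1, syndrome position=15 → single-bit error at position 15.

single 15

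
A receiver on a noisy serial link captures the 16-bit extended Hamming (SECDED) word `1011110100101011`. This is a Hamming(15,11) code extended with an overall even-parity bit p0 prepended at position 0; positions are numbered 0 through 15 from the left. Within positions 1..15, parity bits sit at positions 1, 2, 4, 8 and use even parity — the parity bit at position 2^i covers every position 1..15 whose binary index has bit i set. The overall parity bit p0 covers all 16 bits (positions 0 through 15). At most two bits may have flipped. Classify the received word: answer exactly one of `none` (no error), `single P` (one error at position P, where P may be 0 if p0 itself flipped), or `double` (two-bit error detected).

s1: b1⊕b3⊕b5⊕b7⊕b9⊕b11⊕b13⊕b15 = 0⊕1⊕1⊕1⊕0⊕0⊕0⊕1 = 0
s2: b2⊕b3⊕b6⊕b7⊕b10⊕b11⊕b14⊕b15 = 1⊕1⊕0⊕1⊕1⊕0⊕1⊕1 = 0
s4: b4⊕b5⊕b6⊕b7⊕b12⊕b13⊕b14⊕b15 = 1⊕1⊕0⊕1⊕1⊕0⊕1⊕1 = 0
s8: b8⊕b9⊕b10⊕b11⊕b12⊕b13⊕b14⊕b15 = 0⊕0⊕1⊕0⊕1⊕0⊕1⊕1 = 0
Syndrome (s8...s1) = 0000 → position 0 (no error).
Overall parity (XOR of all 16 bits, including p0): 1⊕0⊕1⊕1⊕1⊕1⊕0⊕1⊕0⊕0⊕1⊕0⊕1⊕0⊕1⊕1 = 0
Overall=0, syndrome position=0 → no error.

none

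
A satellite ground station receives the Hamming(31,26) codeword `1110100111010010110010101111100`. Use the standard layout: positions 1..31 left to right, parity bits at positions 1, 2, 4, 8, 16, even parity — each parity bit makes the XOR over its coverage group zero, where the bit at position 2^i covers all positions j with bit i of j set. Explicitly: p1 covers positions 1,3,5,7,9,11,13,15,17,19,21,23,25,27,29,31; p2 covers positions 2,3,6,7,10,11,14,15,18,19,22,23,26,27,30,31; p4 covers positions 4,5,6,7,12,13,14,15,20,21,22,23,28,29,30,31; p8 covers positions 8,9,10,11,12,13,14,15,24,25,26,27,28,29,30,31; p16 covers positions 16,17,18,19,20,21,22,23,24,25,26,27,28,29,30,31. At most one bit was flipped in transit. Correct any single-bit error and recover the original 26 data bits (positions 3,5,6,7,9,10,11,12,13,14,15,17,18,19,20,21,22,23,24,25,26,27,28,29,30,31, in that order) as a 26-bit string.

11001101001110000101111100

s1: b1⊕b3⊕b5⊕b7⊕b9⊕b11⊕b13⊕b15⊕b17⊕b19⊕b21⊕b23⊕b25⊕b27⊕b29⊕b31 = 1⊕1⊕1⊕0⊕1⊕0⊕0⊕1⊕1⊕0⊕1⊕1⊕1⊕1⊕1⊕0 = 1
s2: b2⊕b3⊕b6⊕b7⊕b10⊕b11⊕b14⊕b15⊕b18⊕b19⊕b22⊕b23⊕b26⊕b27⊕b30⊕b31 = 1⊕1⊕0⊕0⊕1⊕0⊕0⊕1⊕1⊕0⊕0⊕1⊕1⊕1⊕0⊕0 = 0
s4: b4⊕b5⊕b6⊕b7⊕b12⊕b13⊕b14⊕b15⊕b20⊕b21⊕b22⊕b23⊕b28⊕b29⊕b30⊕b31 = 0⊕1⊕0⊕0⊕1⊕0⊕0⊕1⊕0⊕1⊕0⊕1⊕1⊕1⊕0⊕0 = 1
s8: b8⊕b9⊕b10⊕b11⊕b12⊕b13⊕b14⊕b15⊕b24⊕b25⊕b26⊕b27⊕b28⊕b29⊕b30⊕b31 = 1⊕1⊕1⊕0⊕1⊕0⊕0⊕1⊕0⊕1⊕1⊕1⊕1⊕1⊕0⊕0 = 0
s16: b16⊕b17⊕b18⊕b19⊕b20⊕b21⊕b22⊕b23⊕b24⊕b25⊕b26⊕b27⊕b28⊕b29⊕b30⊕b31 = 0⊕1⊕1⊕0⊕0⊕1⊕0⊕1⊕0⊕1⊕1⊕1⊕1⊕1⊕0⊕0 = 1
Syndrome (s16...s1) = 10101 → position 21.
Flip bit 21: corrected codeword = 1110100111010010110000101111100
Data bits at positions 3,5,6,7,9,10,11,12,13,14,15,17,18,19,20,21,22,23,24,25,26,27,28,29,30,31: 11001101001110000101111100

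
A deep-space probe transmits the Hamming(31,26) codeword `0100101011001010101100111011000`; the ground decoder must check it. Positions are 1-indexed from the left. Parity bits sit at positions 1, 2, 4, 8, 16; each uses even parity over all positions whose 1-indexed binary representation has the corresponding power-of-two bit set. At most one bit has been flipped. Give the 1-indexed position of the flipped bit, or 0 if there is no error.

6

s1: b1⊕b3⊕b5⊕b7⊕b9⊕b11⊕b13⊕b15⊕b17⊕b19⊕b21⊕b23⊕b25⊕b27⊕b29⊕b31 = 0⊕0⊕1⊕1⊕1⊕0⊕1⊕1⊕1⊕1⊕0⊕1⊕1⊕1⊕0⊕0 = 0
s2: b2⊕b3⊕b6⊕b7⊕b10⊕b11⊕b14⊕b15⊕b18⊕b19⊕b22⊕b23⊕b26⊕b27⊕b30⊕b31 = 1⊕0⊕0⊕1⊕1⊕0⊕0⊕1⊕0⊕1⊕0⊕1⊕0⊕1⊕0⊕0 = 1
s4: b4⊕b5⊕b6⊕b7⊕b12⊕b13⊕b14⊕b15⊕b20⊕b21⊕b22⊕b23⊕b28⊕b29⊕b30⊕b31 = 0⊕1⊕0⊕1⊕0⊕1⊕0⊕1⊕1⊕0⊕0⊕1⊕1⊕0⊕0⊕0 = 1
s8: b8⊕b9⊕b10⊕b11⊕b12⊕b13⊕b14⊕b15⊕b24⊕b25⊕b26⊕b27⊕b28⊕b29⊕b30⊕b31 = 0⊕1⊕1⊕0⊕0⊕1⊕0⊕1⊕1⊕1⊕0⊕1⊕1⊕0⊕0⊕0 = 0
s16: b16⊕b17⊕b18⊕b19⊕b20⊕b21⊕b22⊕b23⊕b24⊕b25⊕b26⊕b27⊕b28⊕b29⊕b30⊕b31 = 0⊕1⊕0⊕1⊕1⊕0⊕0⊕1⊕1⊕1⊕0⊕1⊕1⊕0⊕0⊕0 = 0
Syndrome (s16...s1) = 00110 → position 6.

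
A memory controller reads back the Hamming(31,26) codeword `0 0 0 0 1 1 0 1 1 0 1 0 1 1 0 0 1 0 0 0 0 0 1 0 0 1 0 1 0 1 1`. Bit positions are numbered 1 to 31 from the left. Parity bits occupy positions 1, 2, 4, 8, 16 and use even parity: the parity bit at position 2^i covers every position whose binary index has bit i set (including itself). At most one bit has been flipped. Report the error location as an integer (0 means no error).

11

s1: b1⊕b3⊕b5⊕b7⊕b9⊕b11⊕b13⊕b15⊕b17⊕b19⊕b21⊕b23⊕b25⊕b27⊕b29⊕b31 = 0⊕0⊕1⊕0⊕1⊕1⊕1⊕0⊕1⊕0⊕0⊕1⊕0⊕0⊕0⊕1 = 1
s2: b2⊕b3⊕b6⊕b7⊕b10⊕b11⊕b14⊕b15⊕b18⊕b19⊕b22⊕b23⊕b26⊕b27⊕b30⊕b31 = 0⊕0⊕1⊕0⊕0⊕1⊕1⊕0⊕0⊕0⊕0⊕1⊕1⊕0⊕1⊕1 = 1
s4: b4⊕b5⊕b6⊕b7⊕b12⊕b13⊕b14⊕b15⊕b20⊕b21⊕b22⊕b23⊕b28⊕b29⊕b30⊕b31 = 0⊕1⊕1⊕0⊕0⊕1⊕1⊕0⊕0⊕0⊕0⊕1⊕1⊕0⊕1⊕1 = 0
s8: b8⊕b9⊕b10⊕b11⊕b12⊕b13⊕b14⊕b15⊕b24⊕b25⊕b26⊕b27⊕b28⊕b29⊕b30⊕b31 = 1⊕1⊕0⊕1⊕0⊕1⊕1⊕0⊕0⊕0⊕1⊕0⊕1⊕0⊕1⊕1 = 1
s16: b16⊕b17⊕b18⊕b19⊕b20⊕b21⊕b22⊕b23⊕b24⊕b25⊕b26⊕b27⊕b28⊕b29⊕b30⊕b31 = 0⊕1⊕0⊕0⊕0⊕0⊕0⊕1⊕0⊕0⊕1⊕0⊕1⊕0⊕1⊕1 = 0
Syndrome (s16...s1) = 01011 → position 11.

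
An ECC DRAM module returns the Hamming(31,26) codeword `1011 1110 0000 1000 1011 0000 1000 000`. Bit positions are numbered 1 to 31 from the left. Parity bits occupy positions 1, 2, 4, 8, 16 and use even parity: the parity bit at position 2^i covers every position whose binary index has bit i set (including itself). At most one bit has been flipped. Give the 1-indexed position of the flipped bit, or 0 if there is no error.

s1: b1⊕b3⊕b5⊕b7⊕b9⊕b11⊕b13⊕b15⊕b17⊕b19⊕b21⊕b23⊕b25⊕b27⊕b29⊕b31 = 1⊕1⊕1⊕1⊕0⊕0⊕1⊕0⊕1⊕1⊕0⊕0⊕1⊕0⊕0⊕0 = 0
s2: b2⊕b3⊕b6⊕b7⊕b10⊕b11⊕b14⊕b15⊕b18⊕b19⊕b22⊕b23⊕b26⊕b27⊕b30⊕b31 = 0⊕1⊕1⊕1⊕0⊕0⊕0⊕0⊕0⊕1⊕0⊕0⊕0⊕0⊕0⊕0 = 0
s4: b4⊕b5⊕b6⊕b7⊕b12⊕b13⊕b14⊕b15⊕b20⊕b21⊕b22⊕b23⊕b28⊕b29⊕b30⊕b31 = 1⊕1⊕1⊕1⊕0⊕1⊕0⊕0⊕1⊕0⊕0⊕0⊕0⊕0⊕0⊕0 = 0
s8: b8⊕b9⊕b10⊕b11⊕b12⊕b13⊕b14⊕b15⊕b24⊕b25⊕b26⊕b27⊕b28⊕b29⊕b30⊕b31 = 0⊕0⊕0⊕0⊕0⊕1⊕0⊕0⊕0⊕1⊕0⊕0⊕0⊕0⊕0⊕0 = 0
s16: b16⊕b17⊕b18⊕b19⊕b20⊕b21⊕b22⊕b23⊕b24⊕b25⊕b26⊕b27⊕b28⊕b29⊕b30⊕b31 = 0⊕1⊕0⊕1⊕1⊕0⊕0⊕0⊕0⊕1⊕0⊕0⊕0⊕0⊕0⊕0 = 0
Syndrome (s16...s1) = 00000 → position 0 (no error).

0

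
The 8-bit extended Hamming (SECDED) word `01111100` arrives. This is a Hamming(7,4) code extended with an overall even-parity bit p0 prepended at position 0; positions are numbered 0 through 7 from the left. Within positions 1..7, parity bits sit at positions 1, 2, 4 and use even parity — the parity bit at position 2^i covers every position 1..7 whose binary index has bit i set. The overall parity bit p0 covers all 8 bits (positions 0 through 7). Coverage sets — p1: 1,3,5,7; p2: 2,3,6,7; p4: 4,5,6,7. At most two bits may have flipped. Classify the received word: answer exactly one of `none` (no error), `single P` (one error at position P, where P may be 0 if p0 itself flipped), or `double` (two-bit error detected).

single 1

s1: b1⊕b3⊕b5⊕b7 = 1⊕1⊕1⊕0 = 1
s2: b2⊕b3⊕b6⊕b7 = 1⊕1⊕0⊕0 = 0
s4: b4⊕b5⊕b6⊕b7 = 1⊕1⊕0⊕0 = 0
Syndrome (s4...s1) = 001 → position 1.
Overall parity (XOR of all 8 bits, including p0): 0⊕1⊕1⊕1⊕1⊕1⊕0⊕0 = 1
Overall=1, syndrome position=1 → single-bit error at position 1.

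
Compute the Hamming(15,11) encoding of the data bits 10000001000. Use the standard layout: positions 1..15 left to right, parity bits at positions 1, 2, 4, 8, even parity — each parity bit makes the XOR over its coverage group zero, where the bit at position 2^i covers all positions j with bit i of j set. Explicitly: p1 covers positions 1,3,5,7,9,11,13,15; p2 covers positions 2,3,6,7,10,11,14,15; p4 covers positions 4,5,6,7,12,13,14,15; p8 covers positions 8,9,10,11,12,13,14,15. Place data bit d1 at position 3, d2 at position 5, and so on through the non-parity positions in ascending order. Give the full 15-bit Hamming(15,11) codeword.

Place data bits at non-power-of-two positions: b3=1, b5=0, b6=0, b7=0, b9=0, b10=0, b11=0, b12=1, b13=0, b14=0, b15=0.
p1 = XOR of data positions {3,5,7,9,11,13,15} = 1⊕0⊕0⊕0⊕0⊕0⊕0 = 1
p2 = XOR of data positions {3,6,7,10,11,14,15} = 1⊕0⊕0⊕0⊕0⊕0⊕0 = 1
p4 = XOR of data positions {5,6,7,12,13,14,15} = 0⊕0⊕0⊕1⊕0⊕0⊕0 = 1
p8 = XOR of data positions {9,10,11,12,13,14,15} = 0⊕0⊕0⊕1⊕0⊕0⊕0 = 1
Codeword b1..b15 = 111100010001000

111100010001000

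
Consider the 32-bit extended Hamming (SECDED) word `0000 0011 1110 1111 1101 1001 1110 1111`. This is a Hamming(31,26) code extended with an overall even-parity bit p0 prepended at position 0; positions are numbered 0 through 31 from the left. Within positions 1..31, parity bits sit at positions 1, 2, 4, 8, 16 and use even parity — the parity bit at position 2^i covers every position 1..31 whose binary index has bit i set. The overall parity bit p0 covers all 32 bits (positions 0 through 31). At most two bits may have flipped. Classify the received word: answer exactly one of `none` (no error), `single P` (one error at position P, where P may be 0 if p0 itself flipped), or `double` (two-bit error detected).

single 0

s1: b1⊕b3⊕b5⊕b7⊕b9⊕b11⊕b13⊕b15⊕b17⊕b19⊕b21⊕b23⊕b25⊕b27⊕b29⊕b31 = 0⊕0⊕0⊕1⊕1⊕0⊕1⊕1⊕1⊕1⊕0⊕1⊕1⊕0⊕1⊕1 = 0
s2: b2⊕b3⊕b6⊕b7⊕b10⊕b11⊕b14⊕b15⊕b18⊕b19⊕b22⊕b23⊕b26⊕b27⊕b30⊕b31 = 0⊕0⊕1⊕1⊕1⊕0⊕1⊕1⊕0⊕1⊕0⊕1⊕1⊕0⊕1⊕1 = 0
s4: b4⊕b5⊕b6⊕b7⊕b12⊕b13⊕b14⊕b15⊕b20⊕b21⊕b22⊕b23⊕b28⊕b29⊕b30⊕b31 = 0⊕0⊕1⊕1⊕1⊕1⊕1⊕1⊕1⊕0⊕0⊕1⊕1⊕1⊕1⊕1 = 0
s8: b8⊕b9⊕b10⊕b11⊕b12⊕b13⊕b14⊕b15⊕b24⊕b25⊕b26⊕b27⊕b28⊕b29⊕b30⊕b31 = 1⊕1⊕1⊕0⊕1⊕1⊕1⊕1⊕1⊕1⊕1⊕0⊕1⊕1⊕1⊕1 = 0
s16: b16⊕b17⊕b18⊕b19⊕b20⊕b21⊕b22⊕b23⊕b24⊕b25⊕b26⊕b27⊕b28⊕b29⊕b30⊕b31 = 1⊕1⊕0⊕1⊕1⊕0⊕0⊕1⊕1⊕1⊕1⊕0⊕1⊕1⊕1⊕1 = 0
Syndrome (s16...s1) = 00000 → position 0 (no error).
Overall parity (XOR of all 32 bits, including p0): 0⊕0⊕0⊕0⊕0⊕0⊕1⊕1⊕1⊕1⊕1⊕0⊕1⊕1⊕1⊕1⊕1⊕1⊕0⊕1⊕1⊕0⊕0⊕1⊕1⊕1⊕1⊕0⊕1⊕1⊕1⊕1 = 1
Overall=1, syndrome position=0 → single-bit error at position 0.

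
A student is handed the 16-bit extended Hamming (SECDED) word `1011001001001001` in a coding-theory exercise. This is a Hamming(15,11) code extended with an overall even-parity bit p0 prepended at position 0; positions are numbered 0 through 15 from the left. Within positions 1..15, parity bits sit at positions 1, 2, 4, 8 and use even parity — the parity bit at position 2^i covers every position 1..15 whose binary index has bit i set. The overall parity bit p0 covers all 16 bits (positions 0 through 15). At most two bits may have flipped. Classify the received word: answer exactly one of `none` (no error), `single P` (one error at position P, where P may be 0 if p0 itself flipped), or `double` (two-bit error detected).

single 13

s1: b1⊕b3⊕b5⊕b7⊕b9⊕b11⊕b13⊕b15 = 0⊕1⊕0⊕0⊕1⊕0⊕0⊕1 = 1
s2: b2⊕b3⊕b6⊕b7⊕b10⊕b11⊕b14⊕b15 = 1⊕1⊕1⊕0⊕0⊕0⊕0⊕1 = 0
s4: b4⊕b5⊕b6⊕b7⊕b12⊕b13⊕b14⊕b15 = 0⊕0⊕1⊕0⊕1⊕0⊕0⊕1 = 1
s8: b8⊕b9⊕b10⊕b11⊕b12⊕b13⊕b14⊕b15 = 0⊕1⊕0⊕0⊕1⊕0⊕0⊕1 = 1
Syndrome (s8...s1) = 1101 → position 13.
Overall parity (XOR of all 16 bits, including p0): 1⊕0⊕1⊕1⊕0⊕0⊕1⊕0⊕0⊕1⊕0⊕0⊕1⊕0⊕0⊕1 = 1
Overall=1, syndrome position=13 → single-bit error at position 13.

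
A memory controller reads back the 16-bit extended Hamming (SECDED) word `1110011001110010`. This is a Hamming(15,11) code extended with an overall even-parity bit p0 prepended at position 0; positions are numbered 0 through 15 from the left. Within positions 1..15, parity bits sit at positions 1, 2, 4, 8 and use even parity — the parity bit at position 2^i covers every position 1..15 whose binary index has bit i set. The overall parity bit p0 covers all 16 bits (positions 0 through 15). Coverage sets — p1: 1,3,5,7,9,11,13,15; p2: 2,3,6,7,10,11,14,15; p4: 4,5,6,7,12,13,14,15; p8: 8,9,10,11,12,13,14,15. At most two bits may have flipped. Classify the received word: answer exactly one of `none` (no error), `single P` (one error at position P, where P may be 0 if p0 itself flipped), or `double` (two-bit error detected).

single 6

s1: b1⊕b3⊕b5⊕b7⊕b9⊕b11⊕b13⊕b15 = 1⊕0⊕1⊕0⊕1⊕1⊕0⊕0 = 0
s2: b2⊕b3⊕b6⊕b7⊕b10⊕b11⊕b14⊕b15 = 1⊕0⊕1⊕0⊕1⊕1⊕1⊕0 = 1
s4: b4⊕b5⊕b6⊕b7⊕b12⊕b13⊕b14⊕b15 = 0⊕1⊕1⊕0⊕0⊕0⊕1⊕0 = 1
s8: b8⊕b9⊕b10⊕b11⊕b12⊕b13⊕b14⊕b15 = 0⊕1⊕1⊕1⊕0⊕0⊕1⊕0 = 0
Syndrome (s8...s1) = 0110 → position 6.
Overall parity (XOR of all 16 bits, including p0): 1⊕1⊕1⊕0⊕0⊕1⊕1⊕0⊕0⊕1⊕1⊕1⊕0⊕0⊕1⊕0 = 1
Overall=1, syndrome position=6 → single-bit error at position 6.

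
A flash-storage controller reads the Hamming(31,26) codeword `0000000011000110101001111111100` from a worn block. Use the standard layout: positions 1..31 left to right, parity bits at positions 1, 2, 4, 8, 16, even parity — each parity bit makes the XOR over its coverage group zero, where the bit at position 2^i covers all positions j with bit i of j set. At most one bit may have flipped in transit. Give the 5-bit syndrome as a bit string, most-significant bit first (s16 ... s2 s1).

00000

s1: b1⊕b3⊕b5⊕b7⊕b9⊕b11⊕b13⊕b15⊕b17⊕b19⊕b21⊕b23⊕b25⊕b27⊕b29⊕b31 = 0⊕0⊕0⊕0⊕1⊕0⊕0⊕1⊕1⊕1⊕0⊕1⊕1⊕1⊕1⊕0 = 0
s2: b2⊕b3⊕b6⊕b7⊕b10⊕b11⊕b14⊕b15⊕b18⊕b19⊕b22⊕b23⊕b26⊕b27⊕b30⊕b31 = 0⊕0⊕0⊕0⊕1⊕0⊕1⊕1⊕0⊕1⊕1⊕1⊕1⊕1⊕0⊕0 = 0
s4: b4⊕b5⊕b6⊕b7⊕b12⊕b13⊕b14⊕b15⊕b20⊕b21⊕b22⊕b23⊕b28⊕b29⊕b30⊕b31 = 0⊕0⊕0⊕0⊕0⊕0⊕1⊕1⊕0⊕0⊕1⊕1⊕1⊕1⊕0⊕0 = 0
s8: b8⊕b9⊕b10⊕b11⊕b12⊕b13⊕b14⊕b15⊕b24⊕b25⊕b26⊕b27⊕b28⊕b29⊕b30⊕b31 = 0⊕1⊕1⊕0⊕0⊕0⊕1⊕1⊕1⊕1⊕1⊕1⊕1⊕1⊕0⊕0 = 0
s16: b16⊕b17⊕b18⊕b19⊕b20⊕b21⊕b22⊕b23⊕b24⊕b25⊕b26⊕b27⊕b28⊕b29⊕b30⊕b31 = 0⊕1⊕0⊕1⊕0⊕0⊕1⊕1⊕1⊕1⊕1⊕1⊕1⊕1⊕0⊕0 = 0
Syndrome (s16...s1) = 00000 → position 0 (no error).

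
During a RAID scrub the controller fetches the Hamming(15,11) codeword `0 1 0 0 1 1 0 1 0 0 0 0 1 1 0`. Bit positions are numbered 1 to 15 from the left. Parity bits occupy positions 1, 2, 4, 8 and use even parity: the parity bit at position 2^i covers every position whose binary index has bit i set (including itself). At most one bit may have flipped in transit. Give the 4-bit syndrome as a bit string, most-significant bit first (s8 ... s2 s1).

1010

s1: b1⊕b3⊕b5⊕b7⊕b9⊕b11⊕b13⊕b15 = 0⊕0⊕1⊕0⊕0⊕0⊕1⊕0 = 0
s2: b2⊕b3⊕b6⊕b7⊕b10⊕b11⊕b14⊕b15 = 1⊕0⊕1⊕0⊕0⊕0⊕1⊕0 = 1
s4: b4⊕b5⊕b6⊕b7⊕b12⊕b13⊕b14⊕b15 = 0⊕1⊕1⊕0⊕0⊕1⊕1⊕0 = 0
s8: b8⊕b9⊕b10⊕b11⊕b12⊕b13⊕b14⊕b15 = 1⊕0⊕0⊕0⊕0⊕1⊕1⊕0 = 1
Syndrome (s8...s1) = 1010 → position 10.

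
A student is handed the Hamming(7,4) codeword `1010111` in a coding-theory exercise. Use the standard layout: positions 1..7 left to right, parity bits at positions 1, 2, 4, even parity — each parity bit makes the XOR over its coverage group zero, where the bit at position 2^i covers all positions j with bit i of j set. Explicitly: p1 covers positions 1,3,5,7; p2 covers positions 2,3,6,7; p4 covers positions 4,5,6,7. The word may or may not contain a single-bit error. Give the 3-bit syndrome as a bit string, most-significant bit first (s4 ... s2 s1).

110

s1: b1⊕b3⊕b5⊕b7 = 1⊕1⊕1⊕1 = 0
s2: b2⊕b3⊕b6⊕b7 = 0⊕1⊕1⊕1 = 1
s4: b4⊕b5⊕b6⊕b7 = 0⊕1⊕1⊕1 = 1
Syndrome (s4...s1) = 110 → position 6.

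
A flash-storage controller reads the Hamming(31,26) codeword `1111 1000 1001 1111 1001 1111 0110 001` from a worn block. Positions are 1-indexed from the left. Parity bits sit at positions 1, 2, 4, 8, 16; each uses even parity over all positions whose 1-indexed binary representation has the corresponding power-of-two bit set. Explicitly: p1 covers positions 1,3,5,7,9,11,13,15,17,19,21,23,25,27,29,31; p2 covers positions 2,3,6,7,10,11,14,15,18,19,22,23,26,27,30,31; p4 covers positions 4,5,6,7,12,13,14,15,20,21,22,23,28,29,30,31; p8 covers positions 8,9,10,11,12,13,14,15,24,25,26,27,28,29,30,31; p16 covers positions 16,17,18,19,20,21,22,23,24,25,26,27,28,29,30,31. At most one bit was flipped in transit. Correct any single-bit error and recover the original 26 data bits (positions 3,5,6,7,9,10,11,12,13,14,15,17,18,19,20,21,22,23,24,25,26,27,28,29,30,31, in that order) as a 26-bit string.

11001001110100111110110001

s1: b1⊕b3⊕b5⊕b7⊕b9⊕b11⊕b13⊕b15⊕b17⊕b19⊕b21⊕b23⊕b25⊕b27⊕b29⊕b31 = 1⊕1⊕1⊕0⊕1⊕0⊕1⊕1⊕1⊕0⊕1⊕1⊕0⊕1⊕0⊕1 = 1
s2: b2⊕b3⊕b6⊕b7⊕b10⊕b11⊕b14⊕b15⊕b18⊕b19⊕b22⊕b23⊕b26⊕b27⊕b30⊕b31 = 1⊕1⊕0⊕0⊕0⊕0⊕1⊕1⊕0⊕0⊕1⊕1⊕1⊕1⊕0⊕1 = 1
s4: b4⊕b5⊕b6⊕b7⊕b12⊕b13⊕b14⊕b15⊕b20⊕b21⊕b22⊕b23⊕b28⊕b29⊕b30⊕b31 = 1⊕1⊕0⊕0⊕1⊕1⊕1⊕1⊕1⊕1⊕1⊕1⊕0⊕0⊕0⊕1 = 1
s8: b8⊕b9⊕b10⊕b11⊕b12⊕b13⊕b14⊕b15⊕b24⊕b25⊕b26⊕b27⊕b28⊕b29⊕b30⊕b31 = 0⊕1⊕0⊕0⊕1⊕1⊕1⊕1⊕1⊕0⊕1⊕1⊕0⊕0⊕0⊕1 = 1
s16: b16⊕b17⊕b18⊕b19⊕b20⊕b21⊕b22⊕b23⊕b24⊕b25⊕b26⊕b27⊕b28⊕b29⊕b30⊕b31 = 1⊕1⊕0⊕0⊕1⊕1⊕1⊕1⊕1⊕0⊕1⊕1⊕0⊕0⊕0⊕1 = 0
Syndrome (s16...s1) = 01111 → position 15.
Flip bit 15: corrected codeword = 1111100010011101100111110110001
Data bits at positions 3,5,6,7,9,10,11,12,13,14,15,17,18,19,20,21,22,23,24,25,26,27,28,29,30,31: 11001001110100111110110001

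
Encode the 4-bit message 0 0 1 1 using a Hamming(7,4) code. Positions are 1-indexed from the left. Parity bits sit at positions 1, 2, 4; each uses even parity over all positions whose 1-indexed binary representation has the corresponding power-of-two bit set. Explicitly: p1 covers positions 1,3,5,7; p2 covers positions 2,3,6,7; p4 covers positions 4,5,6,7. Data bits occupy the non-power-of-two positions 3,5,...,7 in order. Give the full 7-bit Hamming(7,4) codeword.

Place data bits at non-power-of-two positions: b3=0, b5=0, b6=1, b7=1.
p1 = XOR of data positions {3,5,7} = 0⊕0⊕1 = 1
p2 = XOR of data positions {3,6,7} = 0⊕1⊕1 = 0
p4 = XOR of data positions {5,6,7} = 0⊕1⊕1 = 0
Codeword b1..b7 = 1000011

1000011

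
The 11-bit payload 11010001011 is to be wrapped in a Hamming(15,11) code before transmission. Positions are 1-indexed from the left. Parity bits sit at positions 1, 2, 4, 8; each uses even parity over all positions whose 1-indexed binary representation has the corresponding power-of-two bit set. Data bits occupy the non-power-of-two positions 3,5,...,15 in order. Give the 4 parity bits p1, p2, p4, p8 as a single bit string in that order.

0011

Place data bits at non-power-of-two positions: b3=1, b5=1, b6=0, b7=1, b9=0, b10=0, b11=0, b12=1, b13=0, b14=1, b15=1.
p1 = XOR of data positions {3,5,7,9,11,13,15} = 1⊕1⊕1⊕0⊕0⊕0⊕1 = 0
p2 = XOR of data positions {3,6,7,10,11,14,15} = 1⊕0⊕1⊕0⊕0⊕1⊕1 = 0
p4 = XOR of data positions {5,6,7,12,13,14,15} = 1⊕0⊕1⊕1⊕0⊕1⊕1 = 1
p8 = XOR of data positions {9,10,11,12,13,14,15} = 0⊕0⊕0⊕1⊕0⊕1⊕1 = 1
Parity bits p1,p2,p4,p8 = 0011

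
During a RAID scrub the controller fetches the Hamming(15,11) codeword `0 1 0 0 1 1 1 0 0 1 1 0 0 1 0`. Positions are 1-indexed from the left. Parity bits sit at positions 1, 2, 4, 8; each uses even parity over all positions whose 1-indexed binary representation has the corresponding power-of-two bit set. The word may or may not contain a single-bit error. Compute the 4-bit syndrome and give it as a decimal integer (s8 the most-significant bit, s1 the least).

9

s1: b1⊕b3⊕b5⊕b7⊕b9⊕b11⊕b13⊕b15 = 0⊕0⊕1⊕1⊕0⊕1⊕0⊕0 = 1
s2: b2⊕b3⊕b6⊕b7⊕b10⊕b11⊕b14⊕b15 = 1⊕0⊕1⊕1⊕1⊕1⊕1⊕0 = 0
s4: b4⊕b5⊕b6⊕b7⊕b12⊕b13⊕b14⊕b15 = 0⊕1⊕1⊕1⊕0⊕0⊕1⊕0 = 0
s8: b8⊕b9⊕b10⊕b11⊕b12⊕b13⊕b14⊕b15 = 0⊕0⊕1⊕1⊕0⊕0⊕1⊕0 = 1
Syndrome (s8...s1) = 1001 → position 9.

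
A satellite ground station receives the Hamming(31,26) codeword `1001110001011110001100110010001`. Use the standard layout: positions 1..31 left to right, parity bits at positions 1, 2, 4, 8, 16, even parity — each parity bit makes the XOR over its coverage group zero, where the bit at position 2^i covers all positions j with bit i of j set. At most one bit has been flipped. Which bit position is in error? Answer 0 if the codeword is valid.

s1: b1⊕b3⊕b5⊕b7⊕b9⊕b11⊕b13⊕b15⊕b17⊕b19⊕b21⊕b23⊕b25⊕b27⊕b29⊕b31 = 1⊕0⊕1⊕0⊕0⊕0⊕1⊕1⊕0⊕1⊕0⊕1⊕0⊕1⊕0⊕1 = 0
s2: b2⊕b3⊕b6⊕b7⊕b10⊕b11⊕b14⊕b15⊕b18⊕b19⊕b22⊕b23⊕b26⊕b27⊕b30⊕b31 = 0⊕0⊕1⊕0⊕1⊕0⊕1⊕1⊕0⊕1⊕0⊕1⊕0⊕1⊕0⊕1 = 0
s4: b4⊕b5⊕b6⊕b7⊕b12⊕b13⊕b14⊕b15⊕b20⊕b21⊕b22⊕b23⊕b28⊕b29⊕b30⊕b31 = 1⊕1⊕1⊕0⊕1⊕1⊕1⊕1⊕1⊕0⊕0⊕1⊕0⊕0⊕0⊕1 = 0
s8: b8⊕b9⊕b10⊕b11⊕b12⊕b13⊕b14⊕b15⊕b24⊕b25⊕b26⊕b27⊕b28⊕b29⊕b30⊕b31 = 0⊕0⊕1⊕0⊕1⊕1⊕1⊕1⊕1⊕0⊕0⊕1⊕0⊕0⊕0⊕1 = 0
s16: b16⊕b17⊕b18⊕b19⊕b20⊕b21⊕b22⊕b23⊕b24⊕b25⊕b26⊕b27⊕b28⊕b29⊕b30⊕b31 = 0⊕0⊕0⊕1⊕1⊕0⊕0⊕1⊕1⊕0⊕0⊕1⊕0⊕0⊕0⊕1 = 0
Syndrome (s16...s1) = 00000 → position 0 (no error).

0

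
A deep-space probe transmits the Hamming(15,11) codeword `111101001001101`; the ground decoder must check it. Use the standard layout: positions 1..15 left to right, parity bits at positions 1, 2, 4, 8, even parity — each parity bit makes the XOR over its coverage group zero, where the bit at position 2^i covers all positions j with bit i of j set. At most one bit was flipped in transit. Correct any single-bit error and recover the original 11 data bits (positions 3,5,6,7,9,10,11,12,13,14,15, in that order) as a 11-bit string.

11101001101

s1: b1⊕b3⊕b5⊕b7⊕b9⊕b11⊕b13⊕b15 = 1⊕1⊕0⊕0⊕1⊕0⊕1⊕1 = 1
s2: b2⊕b3⊕b6⊕b7⊕b10⊕b11⊕b14⊕b15 = 1⊕1⊕1⊕0⊕0⊕0⊕0⊕1 = 0
s4: b4⊕b5⊕b6⊕b7⊕b12⊕b13⊕b14⊕b15 = 1⊕0⊕1⊕0⊕1⊕1⊕0⊕1 = 1
s8: b8⊕b9⊕b10⊕b11⊕b12⊕b13⊕b14⊕b15 = 0⊕1⊕0⊕0⊕1⊕1⊕0⊕1 = 0
Syndrome (s8...s1) = 0101 → position 5.
Flip bit 5: corrected codeword = 111111001001101
Data bits at positions 3,5,6,7,9,10,11,12,13,14,15: 11101001101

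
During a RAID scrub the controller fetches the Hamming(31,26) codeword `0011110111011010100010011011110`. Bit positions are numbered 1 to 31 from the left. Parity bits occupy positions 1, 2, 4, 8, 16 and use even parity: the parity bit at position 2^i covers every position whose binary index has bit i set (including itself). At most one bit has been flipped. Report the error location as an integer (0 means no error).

0

s1: b1⊕b3⊕b5⊕b7⊕b9⊕b11⊕b13⊕b15⊕b17⊕b19⊕b21⊕b23⊕b25⊕b27⊕b29⊕b31 = 0⊕1⊕1⊕0⊕1⊕0⊕1⊕1⊕1⊕0⊕1⊕0⊕1⊕1⊕1⊕0 = 0
s2: b2⊕b3⊕b6⊕b7⊕b10⊕b11⊕b14⊕b15⊕b18⊕b19⊕b22⊕b23⊕b26⊕b27⊕b30⊕b31 = 0⊕1⊕1⊕0⊕1⊕0⊕0⊕1⊕0⊕0⊕0⊕0⊕0⊕1⊕1⊕0 = 0
s4: b4⊕b5⊕b6⊕b7⊕b12⊕b13⊕b14⊕b15⊕b20⊕b21⊕b22⊕b23⊕b28⊕b29⊕b30⊕b31 = 1⊕1⊕1⊕0⊕1⊕1⊕0⊕1⊕0⊕1⊕0⊕0⊕1⊕1⊕1⊕0 = 0
s8: b8⊕b9⊕b10⊕b11⊕b12⊕b13⊕b14⊕b15⊕b24⊕b25⊕b26⊕b27⊕b28⊕b29⊕b30⊕b31 = 1⊕1⊕1⊕0⊕1⊕1⊕0⊕1⊕1⊕1⊕0⊕1⊕1⊕1⊕1⊕0 = 0
s16: b16⊕b17⊕b18⊕b19⊕b20⊕b21⊕b22⊕b23⊕b24⊕b25⊕b26⊕b27⊕b28⊕b29⊕b30⊕b31 = 0⊕1⊕0⊕0⊕0⊕1⊕0⊕0⊕1⊕1⊕0⊕1⊕1⊕1⊕1⊕0 = 0
Syndrome (s16...s1) = 00000 → position 0 (no error).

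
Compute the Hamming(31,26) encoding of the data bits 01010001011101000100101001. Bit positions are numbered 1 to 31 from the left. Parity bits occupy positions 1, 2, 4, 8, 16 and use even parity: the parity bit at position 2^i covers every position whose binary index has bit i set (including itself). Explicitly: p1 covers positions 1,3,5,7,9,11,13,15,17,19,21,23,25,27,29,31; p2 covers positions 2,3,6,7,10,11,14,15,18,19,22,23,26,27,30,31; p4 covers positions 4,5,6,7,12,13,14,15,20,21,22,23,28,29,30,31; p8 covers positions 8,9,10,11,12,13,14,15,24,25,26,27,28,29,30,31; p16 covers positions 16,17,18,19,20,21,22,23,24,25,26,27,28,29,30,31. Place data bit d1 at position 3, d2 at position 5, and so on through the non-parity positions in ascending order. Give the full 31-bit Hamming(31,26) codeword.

Place data bits at non-power-of-two positions: b3=0, b5=1, b6=0, b7=1, b9=0, b10=0, b11=0, b12=1, b13=0, b14=1, b15=1, b17=1, b18=0, b19=1, b20=0, b21=0, b22=0, b23=1, b24=0, b25=0, b26=1, b27=0, b28=1, b29=0, b30=0, b31=1.
p1 = XOR of data positions {3,5,7,9,11,13,15,17,19,21,23,25,27,29,31} = 0⊕1⊕1⊕0⊕0⊕0⊕1⊕1⊕1⊕0⊕1⊕0⊕0⊕0⊕1 = 1
p2 = XOR of data positions {3,6,7,10,11,14,15,18,19,22,23,26,27,30,31} = 0⊕0⊕1⊕0⊕0⊕1⊕1⊕0⊕1⊕0⊕1⊕1⊕0⊕0⊕1 = 1
p4 = XOR of data positions {5,6,7,12,13,14,15,20,21,22,23,28,29,30,31} = 1⊕0⊕1⊕1⊕0⊕1⊕1⊕0⊕0⊕0⊕1⊕1⊕0⊕0⊕1 = 0
p8 = XOR of data positions {9,10,11,12,13,14,15,24,25,26,27,28,29,30,31} = 0⊕0⊕0⊕1⊕0⊕1⊕1⊕0⊕0⊕1⊕0⊕1⊕0⊕0⊕1 = 0
p16 = XOR of data positions {17,18,19,20,21,22,23,24,25,26,27,28,29,30,31} = 1⊕0⊕1⊕0⊕0⊕0⊕1⊕0⊕0⊕1⊕0⊕1⊕0⊕0⊕1 = 0
Codeword b1..b31 = 1100101000010110101000100101001

1100101000010110101000100101001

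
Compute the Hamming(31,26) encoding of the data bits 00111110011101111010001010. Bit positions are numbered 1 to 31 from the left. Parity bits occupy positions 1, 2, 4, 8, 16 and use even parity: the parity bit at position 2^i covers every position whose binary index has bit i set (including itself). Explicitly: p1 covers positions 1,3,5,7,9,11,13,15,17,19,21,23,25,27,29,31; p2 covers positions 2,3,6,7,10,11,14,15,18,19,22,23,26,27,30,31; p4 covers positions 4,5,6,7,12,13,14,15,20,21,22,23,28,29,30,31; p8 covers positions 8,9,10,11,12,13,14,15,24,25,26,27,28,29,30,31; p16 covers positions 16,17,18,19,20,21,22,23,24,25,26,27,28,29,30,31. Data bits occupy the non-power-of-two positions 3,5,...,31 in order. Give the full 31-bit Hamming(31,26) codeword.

Place data bits at non-power-of-two positions: b3=0, b5=0, b6=1, b7=1, b9=1, b10=1, b11=1, b12=0, b13=0, b14=1, b15=1, b17=1, b18=0, b19=1, b20=1, b21=1, b22=1, b23=0, b24=1, b25=0, b26=0, b27=0, b28=1, b29=0, b30=1, b31=0.
p1 = XOR of data positions {3,5,7,9,11,13,15,17,19,21,23,25,27,29,31} = 0⊕0⊕1⊕1⊕1⊕0⊕1⊕1⊕1⊕1⊕0⊕0⊕0⊕0⊕0 = 1
p2 = XOR of data positions {3,6,7,10,11,14,15,18,19,22,23,26,27,30,31} = 0⊕1⊕1⊕1⊕1⊕1⊕1⊕0⊕1⊕1⊕0⊕0⊕0⊕1⊕0 = 1
p4 = XOR of data positions {5,6,7,12,13,14,15,20,21,22,23,28,29,30,31} = 0⊕1⊕1⊕0⊕0⊕1⊕1⊕1⊕1⊕1⊕0⊕1⊕0⊕1⊕0 = 1
p8 = XOR of data positions {9,10,11,12,13,14,15,24,25,26,27,28,29,30,31} = 1⊕1⊕1⊕0⊕0⊕1⊕1⊕1⊕0⊕0⊕0⊕1⊕0⊕1⊕0 = 0
p16 = XOR of data positions {17,18,19,20,21,22,23,24,25,26,27,28,29,30,31} = 1⊕0⊕1⊕1⊕1⊕1⊕0⊕1⊕0⊕0⊕0⊕1⊕0⊕1⊕0 = 0
Codeword b1..b31 = 1101011011100110101111010001010

1101011011100110101111010001010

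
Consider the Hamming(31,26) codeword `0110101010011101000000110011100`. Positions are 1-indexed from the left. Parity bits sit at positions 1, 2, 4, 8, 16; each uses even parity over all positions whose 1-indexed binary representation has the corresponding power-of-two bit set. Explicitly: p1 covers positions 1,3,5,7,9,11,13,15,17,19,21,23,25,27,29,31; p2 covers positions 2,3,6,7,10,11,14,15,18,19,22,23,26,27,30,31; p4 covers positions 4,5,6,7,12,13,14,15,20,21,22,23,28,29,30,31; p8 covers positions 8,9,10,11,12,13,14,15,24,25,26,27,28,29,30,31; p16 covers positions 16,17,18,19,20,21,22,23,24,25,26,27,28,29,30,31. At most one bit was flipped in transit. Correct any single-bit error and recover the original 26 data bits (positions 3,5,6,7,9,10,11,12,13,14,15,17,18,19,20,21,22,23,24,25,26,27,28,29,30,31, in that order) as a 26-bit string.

11011001110000000110011100

s1: b1⊕b3⊕b5⊕b7⊕b9⊕b11⊕b13⊕b15⊕b17⊕b19⊕b21⊕b23⊕b25⊕b27⊕b29⊕b31 = 0⊕1⊕1⊕1⊕1⊕0⊕1⊕0⊕0⊕0⊕0⊕1⊕0⊕1⊕1⊕0 = 0
s2: b2⊕b3⊕b6⊕b7⊕b10⊕b11⊕b14⊕b15⊕b18⊕b19⊕b22⊕b23⊕b26⊕b27⊕b30⊕b31 = 1⊕1⊕0⊕1⊕0⊕0⊕1⊕0⊕0⊕0⊕0⊕1⊕0⊕1⊕0⊕0 = 0
s4: b4⊕b5⊕b6⊕b7⊕b12⊕b13⊕b14⊕b15⊕b20⊕b21⊕b22⊕b23⊕b28⊕b29⊕b30⊕b31 = 0⊕1⊕0⊕1⊕1⊕1⊕1⊕0⊕0⊕0⊕0⊕1⊕1⊕1⊕0⊕0 = 0
s8: b8⊕b9⊕b10⊕b11⊕b12⊕b13⊕b14⊕b15⊕b24⊕b25⊕b26⊕b27⊕b28⊕b29⊕b30⊕b31 = 0⊕1⊕0⊕0⊕1⊕1⊕1⊕0⊕1⊕0⊕0⊕1⊕1⊕1⊕0⊕0 = 0
s16: b16⊕b17⊕b18⊕b19⊕b20⊕b21⊕b22⊕b23⊕b24⊕b25⊕b26⊕b27⊕b28⊕b29⊕b30⊕b31 = 1⊕0⊕0⊕0⊕0⊕0⊕0⊕1⊕1⊕0⊕0⊕1⊕1⊕1⊕0⊕0 = 0
Syndrome (s16...s1) = 00000 → position 0 (no error).
No correction needed.
Data bits at positions 3,5,6,7,9,10,11,12,13,14,15,17,18,19,20,21,22,23,24,25,26,27,28,29,30,31: 11011001110000000110011100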